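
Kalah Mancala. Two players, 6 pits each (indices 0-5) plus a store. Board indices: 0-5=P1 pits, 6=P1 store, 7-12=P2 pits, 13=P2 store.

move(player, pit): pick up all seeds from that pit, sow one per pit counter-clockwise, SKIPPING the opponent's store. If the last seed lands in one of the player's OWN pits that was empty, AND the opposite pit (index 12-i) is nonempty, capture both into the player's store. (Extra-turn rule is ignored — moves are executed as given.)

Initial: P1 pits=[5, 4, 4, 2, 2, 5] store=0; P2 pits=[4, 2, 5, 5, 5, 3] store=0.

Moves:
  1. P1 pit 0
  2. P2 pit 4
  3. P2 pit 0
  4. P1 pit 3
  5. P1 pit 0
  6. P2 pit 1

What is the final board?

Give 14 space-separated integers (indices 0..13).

Move 1: P1 pit0 -> P1=[0,5,5,3,3,6](0) P2=[4,2,5,5,5,3](0)
Move 2: P2 pit4 -> P1=[1,6,6,3,3,6](0) P2=[4,2,5,5,0,4](1)
Move 3: P2 pit0 -> P1=[1,0,6,3,3,6](0) P2=[0,3,6,6,0,4](8)
Move 4: P1 pit3 -> P1=[1,0,6,0,4,7](1) P2=[0,3,6,6,0,4](8)
Move 5: P1 pit0 -> P1=[0,1,6,0,4,7](1) P2=[0,3,6,6,0,4](8)
Move 6: P2 pit1 -> P1=[0,0,6,0,4,7](1) P2=[0,0,7,7,0,4](10)

Answer: 0 0 6 0 4 7 1 0 0 7 7 0 4 10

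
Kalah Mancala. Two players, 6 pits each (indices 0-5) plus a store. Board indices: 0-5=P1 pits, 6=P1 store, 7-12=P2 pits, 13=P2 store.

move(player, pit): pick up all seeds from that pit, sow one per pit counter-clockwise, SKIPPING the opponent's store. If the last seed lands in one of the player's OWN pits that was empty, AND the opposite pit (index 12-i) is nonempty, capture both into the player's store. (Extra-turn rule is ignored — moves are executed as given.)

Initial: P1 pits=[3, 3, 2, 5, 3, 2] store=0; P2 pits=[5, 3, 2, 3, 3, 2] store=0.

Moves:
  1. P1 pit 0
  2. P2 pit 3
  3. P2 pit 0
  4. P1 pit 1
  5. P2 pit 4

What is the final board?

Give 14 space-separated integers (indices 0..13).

Answer: 1 1 5 7 4 3 0 0 4 3 1 0 5 2

Derivation:
Move 1: P1 pit0 -> P1=[0,4,3,6,3,2](0) P2=[5,3,2,3,3,2](0)
Move 2: P2 pit3 -> P1=[0,4,3,6,3,2](0) P2=[5,3,2,0,4,3](1)
Move 3: P2 pit0 -> P1=[0,4,3,6,3,2](0) P2=[0,4,3,1,5,4](1)
Move 4: P1 pit1 -> P1=[0,0,4,7,4,3](0) P2=[0,4,3,1,5,4](1)
Move 5: P2 pit4 -> P1=[1,1,5,7,4,3](0) P2=[0,4,3,1,0,5](2)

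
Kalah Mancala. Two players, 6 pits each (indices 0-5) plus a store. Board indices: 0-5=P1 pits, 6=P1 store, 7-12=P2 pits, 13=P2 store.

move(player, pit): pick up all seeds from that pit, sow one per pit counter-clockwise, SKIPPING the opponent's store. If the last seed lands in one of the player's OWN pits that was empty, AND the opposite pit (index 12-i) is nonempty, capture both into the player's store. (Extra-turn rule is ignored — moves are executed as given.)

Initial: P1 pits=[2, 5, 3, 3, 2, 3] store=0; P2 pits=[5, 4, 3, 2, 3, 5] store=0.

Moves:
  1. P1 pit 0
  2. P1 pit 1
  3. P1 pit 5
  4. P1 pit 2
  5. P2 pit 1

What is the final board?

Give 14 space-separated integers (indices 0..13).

Answer: 0 0 0 5 4 1 3 8 0 5 3 4 6 1

Derivation:
Move 1: P1 pit0 -> P1=[0,6,4,3,2,3](0) P2=[5,4,3,2,3,5](0)
Move 2: P1 pit1 -> P1=[0,0,5,4,3,4](1) P2=[6,4,3,2,3,5](0)
Move 3: P1 pit5 -> P1=[0,0,5,4,3,0](2) P2=[7,5,4,2,3,5](0)
Move 4: P1 pit2 -> P1=[0,0,0,5,4,1](3) P2=[8,5,4,2,3,5](0)
Move 5: P2 pit1 -> P1=[0,0,0,5,4,1](3) P2=[8,0,5,3,4,6](1)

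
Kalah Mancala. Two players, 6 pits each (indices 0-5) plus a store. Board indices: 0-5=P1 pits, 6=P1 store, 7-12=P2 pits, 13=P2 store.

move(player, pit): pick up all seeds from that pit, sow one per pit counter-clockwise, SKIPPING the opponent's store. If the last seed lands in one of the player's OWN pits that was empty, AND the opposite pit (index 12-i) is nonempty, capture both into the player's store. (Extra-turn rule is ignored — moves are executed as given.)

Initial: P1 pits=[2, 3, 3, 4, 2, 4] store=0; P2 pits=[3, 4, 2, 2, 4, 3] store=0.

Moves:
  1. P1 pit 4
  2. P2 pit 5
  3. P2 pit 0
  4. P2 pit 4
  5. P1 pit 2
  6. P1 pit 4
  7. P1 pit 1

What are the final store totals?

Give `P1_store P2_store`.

Answer: 2 2

Derivation:
Move 1: P1 pit4 -> P1=[2,3,3,4,0,5](1) P2=[3,4,2,2,4,3](0)
Move 2: P2 pit5 -> P1=[3,4,3,4,0,5](1) P2=[3,4,2,2,4,0](1)
Move 3: P2 pit0 -> P1=[3,4,3,4,0,5](1) P2=[0,5,3,3,4,0](1)
Move 4: P2 pit4 -> P1=[4,5,3,4,0,5](1) P2=[0,5,3,3,0,1](2)
Move 5: P1 pit2 -> P1=[4,5,0,5,1,6](1) P2=[0,5,3,3,0,1](2)
Move 6: P1 pit4 -> P1=[4,5,0,5,0,7](1) P2=[0,5,3,3,0,1](2)
Move 7: P1 pit1 -> P1=[4,0,1,6,1,8](2) P2=[0,5,3,3,0,1](2)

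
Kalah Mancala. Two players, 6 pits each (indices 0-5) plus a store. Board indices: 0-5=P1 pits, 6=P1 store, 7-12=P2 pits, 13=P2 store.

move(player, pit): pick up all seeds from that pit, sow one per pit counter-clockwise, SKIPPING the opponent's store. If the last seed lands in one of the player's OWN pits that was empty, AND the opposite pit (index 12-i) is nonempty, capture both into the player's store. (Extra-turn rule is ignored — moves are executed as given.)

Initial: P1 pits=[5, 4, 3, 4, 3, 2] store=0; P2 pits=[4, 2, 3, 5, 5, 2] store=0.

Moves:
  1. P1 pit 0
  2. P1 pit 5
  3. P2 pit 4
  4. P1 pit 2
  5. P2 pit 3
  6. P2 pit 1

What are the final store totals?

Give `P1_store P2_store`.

Move 1: P1 pit0 -> P1=[0,5,4,5,4,3](0) P2=[4,2,3,5,5,2](0)
Move 2: P1 pit5 -> P1=[0,5,4,5,4,0](1) P2=[5,3,3,5,5,2](0)
Move 3: P2 pit4 -> P1=[1,6,5,5,4,0](1) P2=[5,3,3,5,0,3](1)
Move 4: P1 pit2 -> P1=[1,6,0,6,5,1](2) P2=[6,3,3,5,0,3](1)
Move 5: P2 pit3 -> P1=[2,7,0,6,5,1](2) P2=[6,3,3,0,1,4](2)
Move 6: P2 pit1 -> P1=[2,7,0,6,5,1](2) P2=[6,0,4,1,2,4](2)

Answer: 2 2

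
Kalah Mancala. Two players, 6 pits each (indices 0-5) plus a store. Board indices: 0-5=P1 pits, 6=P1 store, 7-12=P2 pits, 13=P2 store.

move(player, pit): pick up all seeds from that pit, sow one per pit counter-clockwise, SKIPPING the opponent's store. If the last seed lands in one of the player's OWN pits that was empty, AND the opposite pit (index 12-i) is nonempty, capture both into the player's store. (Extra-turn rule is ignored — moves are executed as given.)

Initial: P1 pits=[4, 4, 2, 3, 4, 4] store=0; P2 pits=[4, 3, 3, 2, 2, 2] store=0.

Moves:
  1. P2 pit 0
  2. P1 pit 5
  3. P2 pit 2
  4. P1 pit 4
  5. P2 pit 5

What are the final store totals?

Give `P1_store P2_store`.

Move 1: P2 pit0 -> P1=[4,4,2,3,4,4](0) P2=[0,4,4,3,3,2](0)
Move 2: P1 pit5 -> P1=[4,4,2,3,4,0](1) P2=[1,5,5,3,3,2](0)
Move 3: P2 pit2 -> P1=[5,4,2,3,4,0](1) P2=[1,5,0,4,4,3](1)
Move 4: P1 pit4 -> P1=[5,4,2,3,0,1](2) P2=[2,6,0,4,4,3](1)
Move 5: P2 pit5 -> P1=[6,5,2,3,0,1](2) P2=[2,6,0,4,4,0](2)

Answer: 2 2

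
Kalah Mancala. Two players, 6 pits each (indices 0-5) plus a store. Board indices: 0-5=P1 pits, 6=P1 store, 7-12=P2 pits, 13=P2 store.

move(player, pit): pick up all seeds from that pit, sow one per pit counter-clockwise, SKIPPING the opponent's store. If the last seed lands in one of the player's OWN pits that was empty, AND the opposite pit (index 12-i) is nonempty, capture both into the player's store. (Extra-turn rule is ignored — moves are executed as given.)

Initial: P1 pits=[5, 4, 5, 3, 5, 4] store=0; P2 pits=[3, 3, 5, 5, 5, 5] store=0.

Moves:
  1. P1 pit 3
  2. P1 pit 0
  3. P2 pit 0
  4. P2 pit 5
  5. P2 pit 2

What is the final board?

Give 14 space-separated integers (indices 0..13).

Move 1: P1 pit3 -> P1=[5,4,5,0,6,5](1) P2=[3,3,5,5,5,5](0)
Move 2: P1 pit0 -> P1=[0,5,6,1,7,6](1) P2=[3,3,5,5,5,5](0)
Move 3: P2 pit0 -> P1=[0,5,6,1,7,6](1) P2=[0,4,6,6,5,5](0)
Move 4: P2 pit5 -> P1=[1,6,7,2,7,6](1) P2=[0,4,6,6,5,0](1)
Move 5: P2 pit2 -> P1=[2,7,7,2,7,6](1) P2=[0,4,0,7,6,1](2)

Answer: 2 7 7 2 7 6 1 0 4 0 7 6 1 2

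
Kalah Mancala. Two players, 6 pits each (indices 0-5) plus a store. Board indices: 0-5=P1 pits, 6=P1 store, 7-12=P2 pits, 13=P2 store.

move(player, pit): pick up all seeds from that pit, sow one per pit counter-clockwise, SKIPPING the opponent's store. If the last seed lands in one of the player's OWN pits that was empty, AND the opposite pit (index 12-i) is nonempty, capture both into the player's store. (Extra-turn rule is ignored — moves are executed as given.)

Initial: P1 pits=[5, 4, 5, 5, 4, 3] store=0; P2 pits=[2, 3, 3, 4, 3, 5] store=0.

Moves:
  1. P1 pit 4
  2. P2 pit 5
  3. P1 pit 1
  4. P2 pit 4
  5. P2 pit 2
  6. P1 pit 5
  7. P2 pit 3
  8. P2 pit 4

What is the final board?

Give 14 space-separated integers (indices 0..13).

Answer: 8 1 8 7 1 0 3 4 5 1 0 0 4 4

Derivation:
Move 1: P1 pit4 -> P1=[5,4,5,5,0,4](1) P2=[3,4,3,4,3,5](0)
Move 2: P2 pit5 -> P1=[6,5,6,6,0,4](1) P2=[3,4,3,4,3,0](1)
Move 3: P1 pit1 -> P1=[6,0,7,7,1,5](2) P2=[3,4,3,4,3,0](1)
Move 4: P2 pit4 -> P1=[7,0,7,7,1,5](2) P2=[3,4,3,4,0,1](2)
Move 5: P2 pit2 -> P1=[7,0,7,7,1,5](2) P2=[3,4,0,5,1,2](2)
Move 6: P1 pit5 -> P1=[7,0,7,7,1,0](3) P2=[4,5,1,6,1,2](2)
Move 7: P2 pit3 -> P1=[8,1,8,7,1,0](3) P2=[4,5,1,0,2,3](3)
Move 8: P2 pit4 -> P1=[8,1,8,7,1,0](3) P2=[4,5,1,0,0,4](4)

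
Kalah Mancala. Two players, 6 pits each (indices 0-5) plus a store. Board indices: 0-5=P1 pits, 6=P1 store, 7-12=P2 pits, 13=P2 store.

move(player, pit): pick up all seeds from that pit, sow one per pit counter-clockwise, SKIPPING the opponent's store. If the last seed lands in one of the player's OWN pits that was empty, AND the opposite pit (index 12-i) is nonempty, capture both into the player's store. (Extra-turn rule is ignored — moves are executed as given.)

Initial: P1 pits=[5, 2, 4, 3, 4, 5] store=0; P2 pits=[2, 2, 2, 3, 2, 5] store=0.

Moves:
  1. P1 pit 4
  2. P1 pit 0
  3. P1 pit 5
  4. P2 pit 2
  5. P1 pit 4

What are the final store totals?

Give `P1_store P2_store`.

Answer: 7 0

Derivation:
Move 1: P1 pit4 -> P1=[5,2,4,3,0,6](1) P2=[3,3,2,3,2,5](0)
Move 2: P1 pit0 -> P1=[0,3,5,4,1,7](1) P2=[3,3,2,3,2,5](0)
Move 3: P1 pit5 -> P1=[0,3,5,4,1,0](2) P2=[4,4,3,4,3,6](0)
Move 4: P2 pit2 -> P1=[0,3,5,4,1,0](2) P2=[4,4,0,5,4,7](0)
Move 5: P1 pit4 -> P1=[0,3,5,4,0,0](7) P2=[0,4,0,5,4,7](0)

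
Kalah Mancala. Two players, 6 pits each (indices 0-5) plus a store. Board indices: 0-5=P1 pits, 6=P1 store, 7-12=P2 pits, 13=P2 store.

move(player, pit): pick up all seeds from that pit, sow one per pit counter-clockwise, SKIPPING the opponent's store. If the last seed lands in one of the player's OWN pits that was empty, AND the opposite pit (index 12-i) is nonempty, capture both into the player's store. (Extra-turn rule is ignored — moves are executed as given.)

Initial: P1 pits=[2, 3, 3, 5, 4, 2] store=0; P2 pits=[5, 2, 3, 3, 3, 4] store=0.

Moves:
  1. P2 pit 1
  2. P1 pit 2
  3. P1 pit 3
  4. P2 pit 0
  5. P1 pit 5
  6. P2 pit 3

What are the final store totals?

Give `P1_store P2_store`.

Move 1: P2 pit1 -> P1=[2,3,3,5,4,2](0) P2=[5,0,4,4,3,4](0)
Move 2: P1 pit2 -> P1=[2,3,0,6,5,3](0) P2=[5,0,4,4,3,4](0)
Move 3: P1 pit3 -> P1=[2,3,0,0,6,4](1) P2=[6,1,5,4,3,4](0)
Move 4: P2 pit0 -> P1=[2,3,0,0,6,4](1) P2=[0,2,6,5,4,5](1)
Move 5: P1 pit5 -> P1=[2,3,0,0,6,0](2) P2=[1,3,7,5,4,5](1)
Move 6: P2 pit3 -> P1=[3,4,0,0,6,0](2) P2=[1,3,7,0,5,6](2)

Answer: 2 2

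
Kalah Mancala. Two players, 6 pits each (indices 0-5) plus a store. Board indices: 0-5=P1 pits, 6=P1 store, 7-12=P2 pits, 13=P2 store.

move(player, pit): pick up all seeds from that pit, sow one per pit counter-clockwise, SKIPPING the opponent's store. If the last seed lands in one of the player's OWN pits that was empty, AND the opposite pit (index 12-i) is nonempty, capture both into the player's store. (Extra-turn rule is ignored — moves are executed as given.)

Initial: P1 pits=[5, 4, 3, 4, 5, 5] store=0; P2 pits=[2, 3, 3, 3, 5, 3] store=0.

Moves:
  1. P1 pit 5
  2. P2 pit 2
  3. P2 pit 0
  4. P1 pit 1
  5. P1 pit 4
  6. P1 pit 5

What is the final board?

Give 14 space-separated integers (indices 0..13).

Answer: 5 0 4 5 0 0 3 2 6 2 7 6 4 1

Derivation:
Move 1: P1 pit5 -> P1=[5,4,3,4,5,0](1) P2=[3,4,4,4,5,3](0)
Move 2: P2 pit2 -> P1=[5,4,3,4,5,0](1) P2=[3,4,0,5,6,4](1)
Move 3: P2 pit0 -> P1=[5,4,3,4,5,0](1) P2=[0,5,1,6,6,4](1)
Move 4: P1 pit1 -> P1=[5,0,4,5,6,1](1) P2=[0,5,1,6,6,4](1)
Move 5: P1 pit4 -> P1=[5,0,4,5,0,2](2) P2=[1,6,2,7,6,4](1)
Move 6: P1 pit5 -> P1=[5,0,4,5,0,0](3) P2=[2,6,2,7,6,4](1)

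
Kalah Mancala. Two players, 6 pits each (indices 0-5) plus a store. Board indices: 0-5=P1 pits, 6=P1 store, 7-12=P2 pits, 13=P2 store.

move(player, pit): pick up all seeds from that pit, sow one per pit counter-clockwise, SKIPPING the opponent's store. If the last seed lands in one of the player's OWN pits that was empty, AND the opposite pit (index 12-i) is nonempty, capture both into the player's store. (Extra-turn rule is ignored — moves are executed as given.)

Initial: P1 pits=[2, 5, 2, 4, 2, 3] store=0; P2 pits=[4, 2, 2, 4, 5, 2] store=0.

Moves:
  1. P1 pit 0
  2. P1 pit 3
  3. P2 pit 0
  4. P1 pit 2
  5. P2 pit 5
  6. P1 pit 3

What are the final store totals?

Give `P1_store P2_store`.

Answer: 1 1

Derivation:
Move 1: P1 pit0 -> P1=[0,6,3,4,2,3](0) P2=[4,2,2,4,5,2](0)
Move 2: P1 pit3 -> P1=[0,6,3,0,3,4](1) P2=[5,2,2,4,5,2](0)
Move 3: P2 pit0 -> P1=[0,6,3,0,3,4](1) P2=[0,3,3,5,6,3](0)
Move 4: P1 pit2 -> P1=[0,6,0,1,4,5](1) P2=[0,3,3,5,6,3](0)
Move 5: P2 pit5 -> P1=[1,7,0,1,4,5](1) P2=[0,3,3,5,6,0](1)
Move 6: P1 pit3 -> P1=[1,7,0,0,5,5](1) P2=[0,3,3,5,6,0](1)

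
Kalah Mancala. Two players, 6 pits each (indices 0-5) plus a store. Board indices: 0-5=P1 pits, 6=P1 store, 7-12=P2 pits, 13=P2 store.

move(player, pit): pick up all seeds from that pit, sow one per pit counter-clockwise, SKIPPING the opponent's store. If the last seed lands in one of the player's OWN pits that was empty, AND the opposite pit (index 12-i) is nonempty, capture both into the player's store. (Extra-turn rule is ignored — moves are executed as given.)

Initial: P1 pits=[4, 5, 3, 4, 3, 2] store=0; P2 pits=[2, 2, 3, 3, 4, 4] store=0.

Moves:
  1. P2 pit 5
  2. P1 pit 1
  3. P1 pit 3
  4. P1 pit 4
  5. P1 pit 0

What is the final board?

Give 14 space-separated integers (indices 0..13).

Answer: 0 1 6 1 1 6 3 5 4 4 3 4 0 1

Derivation:
Move 1: P2 pit5 -> P1=[5,6,4,4,3,2](0) P2=[2,2,3,3,4,0](1)
Move 2: P1 pit1 -> P1=[5,0,5,5,4,3](1) P2=[3,2,3,3,4,0](1)
Move 3: P1 pit3 -> P1=[5,0,5,0,5,4](2) P2=[4,3,3,3,4,0](1)
Move 4: P1 pit4 -> P1=[5,0,5,0,0,5](3) P2=[5,4,4,3,4,0](1)
Move 5: P1 pit0 -> P1=[0,1,6,1,1,6](3) P2=[5,4,4,3,4,0](1)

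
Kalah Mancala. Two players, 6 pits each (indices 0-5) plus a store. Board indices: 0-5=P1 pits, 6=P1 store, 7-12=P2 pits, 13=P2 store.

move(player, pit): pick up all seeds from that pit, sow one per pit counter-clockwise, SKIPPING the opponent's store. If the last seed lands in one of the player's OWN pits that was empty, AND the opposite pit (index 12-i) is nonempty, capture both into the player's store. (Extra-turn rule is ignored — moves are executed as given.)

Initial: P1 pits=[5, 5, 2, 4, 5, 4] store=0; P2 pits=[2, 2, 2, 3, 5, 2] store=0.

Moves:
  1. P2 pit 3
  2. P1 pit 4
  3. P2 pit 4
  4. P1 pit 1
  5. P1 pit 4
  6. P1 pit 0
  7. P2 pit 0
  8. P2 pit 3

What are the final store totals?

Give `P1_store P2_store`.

Answer: 3 4

Derivation:
Move 1: P2 pit3 -> P1=[5,5,2,4,5,4](0) P2=[2,2,2,0,6,3](1)
Move 2: P1 pit4 -> P1=[5,5,2,4,0,5](1) P2=[3,3,3,0,6,3](1)
Move 3: P2 pit4 -> P1=[6,6,3,5,0,5](1) P2=[3,3,3,0,0,4](2)
Move 4: P1 pit1 -> P1=[6,0,4,6,1,6](2) P2=[4,3,3,0,0,4](2)
Move 5: P1 pit4 -> P1=[6,0,4,6,0,7](2) P2=[4,3,3,0,0,4](2)
Move 6: P1 pit0 -> P1=[0,1,5,7,1,8](3) P2=[4,3,3,0,0,4](2)
Move 7: P2 pit0 -> P1=[0,0,5,7,1,8](3) P2=[0,4,4,1,0,4](4)
Move 8: P2 pit3 -> P1=[0,0,5,7,1,8](3) P2=[0,4,4,0,1,4](4)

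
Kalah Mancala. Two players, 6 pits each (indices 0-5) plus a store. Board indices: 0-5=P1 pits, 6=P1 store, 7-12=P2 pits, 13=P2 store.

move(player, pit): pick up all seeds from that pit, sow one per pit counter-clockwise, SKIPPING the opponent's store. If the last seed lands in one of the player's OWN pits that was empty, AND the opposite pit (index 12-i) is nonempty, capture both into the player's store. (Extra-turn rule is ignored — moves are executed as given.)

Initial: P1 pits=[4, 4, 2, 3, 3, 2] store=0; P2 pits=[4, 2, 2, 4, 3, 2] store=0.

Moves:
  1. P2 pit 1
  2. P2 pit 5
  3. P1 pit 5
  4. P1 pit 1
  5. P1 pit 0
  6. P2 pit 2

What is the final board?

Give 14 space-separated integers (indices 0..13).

Move 1: P2 pit1 -> P1=[4,4,2,3,3,2](0) P2=[4,0,3,5,3,2](0)
Move 2: P2 pit5 -> P1=[5,4,2,3,3,2](0) P2=[4,0,3,5,3,0](1)
Move 3: P1 pit5 -> P1=[5,4,2,3,3,0](1) P2=[5,0,3,5,3,0](1)
Move 4: P1 pit1 -> P1=[5,0,3,4,4,0](7) P2=[0,0,3,5,3,0](1)
Move 5: P1 pit0 -> P1=[0,1,4,5,5,1](7) P2=[0,0,3,5,3,0](1)
Move 6: P2 pit2 -> P1=[0,1,4,5,5,1](7) P2=[0,0,0,6,4,1](1)

Answer: 0 1 4 5 5 1 7 0 0 0 6 4 1 1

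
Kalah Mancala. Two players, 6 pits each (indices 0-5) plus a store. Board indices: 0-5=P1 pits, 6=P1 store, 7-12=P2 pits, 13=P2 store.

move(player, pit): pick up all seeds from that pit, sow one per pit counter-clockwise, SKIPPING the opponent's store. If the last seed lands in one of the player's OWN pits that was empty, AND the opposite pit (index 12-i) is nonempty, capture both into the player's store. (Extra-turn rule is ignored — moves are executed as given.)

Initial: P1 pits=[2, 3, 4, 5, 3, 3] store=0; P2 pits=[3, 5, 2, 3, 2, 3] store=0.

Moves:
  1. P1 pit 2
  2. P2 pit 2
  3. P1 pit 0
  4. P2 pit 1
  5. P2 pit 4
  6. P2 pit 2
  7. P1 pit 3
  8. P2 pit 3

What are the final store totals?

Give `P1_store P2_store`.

Answer: 7 2

Derivation:
Move 1: P1 pit2 -> P1=[2,3,0,6,4,4](1) P2=[3,5,2,3,2,3](0)
Move 2: P2 pit2 -> P1=[2,3,0,6,4,4](1) P2=[3,5,0,4,3,3](0)
Move 3: P1 pit0 -> P1=[0,4,0,6,4,4](6) P2=[3,5,0,0,3,3](0)
Move 4: P2 pit1 -> P1=[0,4,0,6,4,4](6) P2=[3,0,1,1,4,4](1)
Move 5: P2 pit4 -> P1=[1,5,0,6,4,4](6) P2=[3,0,1,1,0,5](2)
Move 6: P2 pit2 -> P1=[1,5,0,6,4,4](6) P2=[3,0,0,2,0,5](2)
Move 7: P1 pit3 -> P1=[1,5,0,0,5,5](7) P2=[4,1,1,2,0,5](2)
Move 8: P2 pit3 -> P1=[1,5,0,0,5,5](7) P2=[4,1,1,0,1,6](2)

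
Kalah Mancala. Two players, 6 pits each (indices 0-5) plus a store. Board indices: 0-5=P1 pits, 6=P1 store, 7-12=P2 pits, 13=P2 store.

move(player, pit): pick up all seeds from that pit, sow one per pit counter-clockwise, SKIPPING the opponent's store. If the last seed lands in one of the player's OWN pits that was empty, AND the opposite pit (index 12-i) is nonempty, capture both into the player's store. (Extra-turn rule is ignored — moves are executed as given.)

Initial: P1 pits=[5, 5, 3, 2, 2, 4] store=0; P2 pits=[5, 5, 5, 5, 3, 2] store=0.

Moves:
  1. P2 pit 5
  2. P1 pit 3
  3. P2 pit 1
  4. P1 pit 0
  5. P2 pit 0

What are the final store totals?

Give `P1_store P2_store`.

Answer: 1 2

Derivation:
Move 1: P2 pit5 -> P1=[6,5,3,2,2,4](0) P2=[5,5,5,5,3,0](1)
Move 2: P1 pit3 -> P1=[6,5,3,0,3,5](0) P2=[5,5,5,5,3,0](1)
Move 3: P2 pit1 -> P1=[6,5,3,0,3,5](0) P2=[5,0,6,6,4,1](2)
Move 4: P1 pit0 -> P1=[0,6,4,1,4,6](1) P2=[5,0,6,6,4,1](2)
Move 5: P2 pit0 -> P1=[0,6,4,1,4,6](1) P2=[0,1,7,7,5,2](2)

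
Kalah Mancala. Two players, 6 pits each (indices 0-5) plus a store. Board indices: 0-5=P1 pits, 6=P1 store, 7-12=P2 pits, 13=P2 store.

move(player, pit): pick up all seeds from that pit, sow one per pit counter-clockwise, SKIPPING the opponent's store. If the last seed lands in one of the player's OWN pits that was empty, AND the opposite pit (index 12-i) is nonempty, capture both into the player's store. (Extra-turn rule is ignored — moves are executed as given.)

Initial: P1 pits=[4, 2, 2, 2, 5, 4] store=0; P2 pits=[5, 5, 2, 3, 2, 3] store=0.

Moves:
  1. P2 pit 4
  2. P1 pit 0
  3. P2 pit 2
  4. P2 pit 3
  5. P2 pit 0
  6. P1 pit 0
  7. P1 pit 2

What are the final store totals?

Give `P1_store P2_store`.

Answer: 3 6

Derivation:
Move 1: P2 pit4 -> P1=[4,2,2,2,5,4](0) P2=[5,5,2,3,0,4](1)
Move 2: P1 pit0 -> P1=[0,3,3,3,6,4](0) P2=[5,5,2,3,0,4](1)
Move 3: P2 pit2 -> P1=[0,0,3,3,6,4](0) P2=[5,5,0,4,0,4](5)
Move 4: P2 pit3 -> P1=[1,0,3,3,6,4](0) P2=[5,5,0,0,1,5](6)
Move 5: P2 pit0 -> P1=[1,0,3,3,6,4](0) P2=[0,6,1,1,2,6](6)
Move 6: P1 pit0 -> P1=[0,0,3,3,6,4](3) P2=[0,6,1,1,0,6](6)
Move 7: P1 pit2 -> P1=[0,0,0,4,7,5](3) P2=[0,6,1,1,0,6](6)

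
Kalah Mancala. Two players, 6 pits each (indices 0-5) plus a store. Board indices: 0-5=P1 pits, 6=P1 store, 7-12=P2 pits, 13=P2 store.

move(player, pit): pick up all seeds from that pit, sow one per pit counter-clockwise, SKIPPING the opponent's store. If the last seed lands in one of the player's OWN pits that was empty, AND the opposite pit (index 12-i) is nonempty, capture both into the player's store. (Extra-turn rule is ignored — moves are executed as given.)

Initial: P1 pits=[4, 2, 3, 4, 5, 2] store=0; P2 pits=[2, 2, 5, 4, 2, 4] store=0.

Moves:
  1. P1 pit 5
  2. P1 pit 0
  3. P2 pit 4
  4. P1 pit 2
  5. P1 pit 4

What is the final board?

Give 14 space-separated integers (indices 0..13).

Move 1: P1 pit5 -> P1=[4,2,3,4,5,0](1) P2=[3,2,5,4,2,4](0)
Move 2: P1 pit0 -> P1=[0,3,4,5,6,0](1) P2=[3,2,5,4,2,4](0)
Move 3: P2 pit4 -> P1=[0,3,4,5,6,0](1) P2=[3,2,5,4,0,5](1)
Move 4: P1 pit2 -> P1=[0,3,0,6,7,1](2) P2=[3,2,5,4,0,5](1)
Move 5: P1 pit4 -> P1=[0,3,0,6,0,2](3) P2=[4,3,6,5,1,5](1)

Answer: 0 3 0 6 0 2 3 4 3 6 5 1 5 1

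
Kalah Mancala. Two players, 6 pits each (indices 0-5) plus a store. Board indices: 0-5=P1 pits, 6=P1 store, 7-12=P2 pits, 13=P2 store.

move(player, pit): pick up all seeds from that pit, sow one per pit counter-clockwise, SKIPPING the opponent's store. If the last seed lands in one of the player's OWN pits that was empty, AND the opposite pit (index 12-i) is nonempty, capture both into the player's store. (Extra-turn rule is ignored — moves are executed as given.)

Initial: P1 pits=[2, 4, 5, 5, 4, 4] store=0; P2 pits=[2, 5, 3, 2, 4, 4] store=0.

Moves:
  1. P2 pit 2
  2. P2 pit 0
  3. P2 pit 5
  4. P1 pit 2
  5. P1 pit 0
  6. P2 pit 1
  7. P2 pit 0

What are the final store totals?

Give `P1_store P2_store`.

Answer: 1 14

Derivation:
Move 1: P2 pit2 -> P1=[2,4,5,5,4,4](0) P2=[2,5,0,3,5,5](0)
Move 2: P2 pit0 -> P1=[2,4,5,0,4,4](0) P2=[0,6,0,3,5,5](6)
Move 3: P2 pit5 -> P1=[3,5,6,1,4,4](0) P2=[0,6,0,3,5,0](7)
Move 4: P1 pit2 -> P1=[3,5,0,2,5,5](1) P2=[1,7,0,3,5,0](7)
Move 5: P1 pit0 -> P1=[0,6,1,3,5,5](1) P2=[1,7,0,3,5,0](7)
Move 6: P2 pit1 -> P1=[1,7,1,3,5,5](1) P2=[1,0,1,4,6,1](8)
Move 7: P2 pit0 -> P1=[1,7,1,3,0,5](1) P2=[0,0,1,4,6,1](14)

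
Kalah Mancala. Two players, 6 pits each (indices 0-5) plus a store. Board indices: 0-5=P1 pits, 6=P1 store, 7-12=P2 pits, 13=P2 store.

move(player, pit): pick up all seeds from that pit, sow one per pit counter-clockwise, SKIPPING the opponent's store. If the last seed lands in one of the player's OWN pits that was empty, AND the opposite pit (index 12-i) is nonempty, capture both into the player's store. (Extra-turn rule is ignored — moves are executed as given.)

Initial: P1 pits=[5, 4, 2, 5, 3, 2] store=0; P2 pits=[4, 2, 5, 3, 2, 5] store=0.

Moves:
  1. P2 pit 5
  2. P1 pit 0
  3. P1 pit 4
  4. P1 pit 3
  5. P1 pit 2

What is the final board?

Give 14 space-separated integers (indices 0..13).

Move 1: P2 pit5 -> P1=[6,5,3,6,3,2](0) P2=[4,2,5,3,2,0](1)
Move 2: P1 pit0 -> P1=[0,6,4,7,4,3](1) P2=[4,2,5,3,2,0](1)
Move 3: P1 pit4 -> P1=[0,6,4,7,0,4](2) P2=[5,3,5,3,2,0](1)
Move 4: P1 pit3 -> P1=[0,6,4,0,1,5](3) P2=[6,4,6,4,2,0](1)
Move 5: P1 pit2 -> P1=[0,6,0,1,2,6](4) P2=[6,4,6,4,2,0](1)

Answer: 0 6 0 1 2 6 4 6 4 6 4 2 0 1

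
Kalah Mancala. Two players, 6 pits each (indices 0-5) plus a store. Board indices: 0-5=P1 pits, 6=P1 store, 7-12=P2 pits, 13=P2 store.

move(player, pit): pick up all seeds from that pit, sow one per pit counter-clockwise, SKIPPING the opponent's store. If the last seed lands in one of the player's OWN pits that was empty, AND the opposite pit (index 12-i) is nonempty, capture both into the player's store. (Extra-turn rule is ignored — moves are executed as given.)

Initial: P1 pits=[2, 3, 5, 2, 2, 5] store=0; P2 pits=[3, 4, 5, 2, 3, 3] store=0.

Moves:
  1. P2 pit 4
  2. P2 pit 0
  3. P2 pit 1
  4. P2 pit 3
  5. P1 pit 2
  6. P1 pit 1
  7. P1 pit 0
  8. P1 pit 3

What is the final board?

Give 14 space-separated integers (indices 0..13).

Move 1: P2 pit4 -> P1=[3,3,5,2,2,5](0) P2=[3,4,5,2,0,4](1)
Move 2: P2 pit0 -> P1=[3,3,5,2,2,5](0) P2=[0,5,6,3,0,4](1)
Move 3: P2 pit1 -> P1=[3,3,5,2,2,5](0) P2=[0,0,7,4,1,5](2)
Move 4: P2 pit3 -> P1=[4,3,5,2,2,5](0) P2=[0,0,7,0,2,6](3)
Move 5: P1 pit2 -> P1=[4,3,0,3,3,6](1) P2=[1,0,7,0,2,6](3)
Move 6: P1 pit1 -> P1=[4,0,1,4,4,6](1) P2=[1,0,7,0,2,6](3)
Move 7: P1 pit0 -> P1=[0,1,2,5,5,6](1) P2=[1,0,7,0,2,6](3)
Move 8: P1 pit3 -> P1=[0,1,2,0,6,7](2) P2=[2,1,7,0,2,6](3)

Answer: 0 1 2 0 6 7 2 2 1 7 0 2 6 3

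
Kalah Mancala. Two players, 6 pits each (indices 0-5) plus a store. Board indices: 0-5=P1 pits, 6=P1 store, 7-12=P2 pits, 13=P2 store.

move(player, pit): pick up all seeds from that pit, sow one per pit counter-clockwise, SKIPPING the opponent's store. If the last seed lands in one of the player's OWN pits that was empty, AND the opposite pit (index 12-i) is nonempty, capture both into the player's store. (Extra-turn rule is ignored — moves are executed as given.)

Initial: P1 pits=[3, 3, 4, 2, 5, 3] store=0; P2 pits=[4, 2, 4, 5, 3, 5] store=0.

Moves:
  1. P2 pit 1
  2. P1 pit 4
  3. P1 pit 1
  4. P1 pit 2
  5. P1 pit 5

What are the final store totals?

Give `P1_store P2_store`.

Move 1: P2 pit1 -> P1=[3,3,4,2,5,3](0) P2=[4,0,5,6,3,5](0)
Move 2: P1 pit4 -> P1=[3,3,4,2,0,4](1) P2=[5,1,6,6,3,5](0)
Move 3: P1 pit1 -> P1=[3,0,5,3,0,4](3) P2=[5,0,6,6,3,5](0)
Move 4: P1 pit2 -> P1=[3,0,0,4,1,5](4) P2=[6,0,6,6,3,5](0)
Move 5: P1 pit5 -> P1=[3,0,0,4,1,0](5) P2=[7,1,7,7,3,5](0)

Answer: 5 0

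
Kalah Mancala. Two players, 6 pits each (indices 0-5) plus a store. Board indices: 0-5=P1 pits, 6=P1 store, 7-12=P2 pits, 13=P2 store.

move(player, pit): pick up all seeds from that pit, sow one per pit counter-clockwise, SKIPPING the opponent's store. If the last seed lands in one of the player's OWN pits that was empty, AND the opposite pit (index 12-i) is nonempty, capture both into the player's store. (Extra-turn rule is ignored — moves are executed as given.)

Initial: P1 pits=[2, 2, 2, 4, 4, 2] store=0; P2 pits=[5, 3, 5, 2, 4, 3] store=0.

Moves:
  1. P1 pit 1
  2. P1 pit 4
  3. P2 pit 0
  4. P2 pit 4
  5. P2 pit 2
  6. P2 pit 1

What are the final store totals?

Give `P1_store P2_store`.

Move 1: P1 pit1 -> P1=[2,0,3,5,4,2](0) P2=[5,3,5,2,4,3](0)
Move 2: P1 pit4 -> P1=[2,0,3,5,0,3](1) P2=[6,4,5,2,4,3](0)
Move 3: P2 pit0 -> P1=[2,0,3,5,0,3](1) P2=[0,5,6,3,5,4](1)
Move 4: P2 pit4 -> P1=[3,1,4,5,0,3](1) P2=[0,5,6,3,0,5](2)
Move 5: P2 pit2 -> P1=[4,2,4,5,0,3](1) P2=[0,5,0,4,1,6](3)
Move 6: P2 pit1 -> P1=[4,2,4,5,0,3](1) P2=[0,0,1,5,2,7](4)

Answer: 1 4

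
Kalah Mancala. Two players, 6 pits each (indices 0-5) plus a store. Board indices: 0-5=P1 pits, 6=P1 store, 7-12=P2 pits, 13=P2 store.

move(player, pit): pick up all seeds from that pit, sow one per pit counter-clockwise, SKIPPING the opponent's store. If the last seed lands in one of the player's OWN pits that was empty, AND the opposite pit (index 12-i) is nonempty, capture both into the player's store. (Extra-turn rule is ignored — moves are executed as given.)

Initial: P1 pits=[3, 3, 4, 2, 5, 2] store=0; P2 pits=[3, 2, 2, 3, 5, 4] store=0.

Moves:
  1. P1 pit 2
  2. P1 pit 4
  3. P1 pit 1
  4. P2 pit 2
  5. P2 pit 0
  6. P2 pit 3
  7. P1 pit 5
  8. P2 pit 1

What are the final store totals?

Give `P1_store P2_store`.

Answer: 7 4

Derivation:
Move 1: P1 pit2 -> P1=[3,3,0,3,6,3](1) P2=[3,2,2,3,5,4](0)
Move 2: P1 pit4 -> P1=[3,3,0,3,0,4](2) P2=[4,3,3,4,5,4](0)
Move 3: P1 pit1 -> P1=[3,0,1,4,0,4](6) P2=[4,0,3,4,5,4](0)
Move 4: P2 pit2 -> P1=[3,0,1,4,0,4](6) P2=[4,0,0,5,6,5](0)
Move 5: P2 pit0 -> P1=[3,0,1,4,0,4](6) P2=[0,1,1,6,7,5](0)
Move 6: P2 pit3 -> P1=[4,1,2,4,0,4](6) P2=[0,1,1,0,8,6](1)
Move 7: P1 pit5 -> P1=[4,1,2,4,0,0](7) P2=[1,2,2,0,8,6](1)
Move 8: P2 pit1 -> P1=[4,1,0,4,0,0](7) P2=[1,0,3,0,8,6](4)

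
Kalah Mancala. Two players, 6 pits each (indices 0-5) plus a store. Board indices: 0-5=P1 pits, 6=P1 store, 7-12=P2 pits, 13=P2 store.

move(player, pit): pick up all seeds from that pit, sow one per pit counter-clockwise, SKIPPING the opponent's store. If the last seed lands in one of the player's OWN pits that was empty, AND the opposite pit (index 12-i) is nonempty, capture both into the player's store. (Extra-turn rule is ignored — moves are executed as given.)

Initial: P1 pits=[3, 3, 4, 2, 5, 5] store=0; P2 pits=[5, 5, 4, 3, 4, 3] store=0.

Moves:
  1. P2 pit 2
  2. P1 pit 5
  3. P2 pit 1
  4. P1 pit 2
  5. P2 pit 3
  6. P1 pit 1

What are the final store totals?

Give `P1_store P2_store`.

Move 1: P2 pit2 -> P1=[3,3,4,2,5,5](0) P2=[5,5,0,4,5,4](1)
Move 2: P1 pit5 -> P1=[3,3,4,2,5,0](1) P2=[6,6,1,5,5,4](1)
Move 3: P2 pit1 -> P1=[4,3,4,2,5,0](1) P2=[6,0,2,6,6,5](2)
Move 4: P1 pit2 -> P1=[4,3,0,3,6,1](2) P2=[6,0,2,6,6,5](2)
Move 5: P2 pit3 -> P1=[5,4,1,3,6,1](2) P2=[6,0,2,0,7,6](3)
Move 6: P1 pit1 -> P1=[5,0,2,4,7,2](2) P2=[6,0,2,0,7,6](3)

Answer: 2 3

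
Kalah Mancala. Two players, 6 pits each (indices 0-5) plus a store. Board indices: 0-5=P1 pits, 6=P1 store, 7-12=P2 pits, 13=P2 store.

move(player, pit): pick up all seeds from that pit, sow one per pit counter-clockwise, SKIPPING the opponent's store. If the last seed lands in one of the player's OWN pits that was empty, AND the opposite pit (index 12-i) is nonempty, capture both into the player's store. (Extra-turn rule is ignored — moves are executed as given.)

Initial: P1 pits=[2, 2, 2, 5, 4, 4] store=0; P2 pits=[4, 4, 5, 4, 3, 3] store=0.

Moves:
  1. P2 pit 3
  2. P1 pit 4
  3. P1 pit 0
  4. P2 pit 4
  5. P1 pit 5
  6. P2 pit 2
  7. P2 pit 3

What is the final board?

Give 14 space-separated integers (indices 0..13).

Answer: 2 5 3 6 0 0 2 6 6 0 0 2 7 3

Derivation:
Move 1: P2 pit3 -> P1=[3,2,2,5,4,4](0) P2=[4,4,5,0,4,4](1)
Move 2: P1 pit4 -> P1=[3,2,2,5,0,5](1) P2=[5,5,5,0,4,4](1)
Move 3: P1 pit0 -> P1=[0,3,3,6,0,5](1) P2=[5,5,5,0,4,4](1)
Move 4: P2 pit4 -> P1=[1,4,3,6,0,5](1) P2=[5,5,5,0,0,5](2)
Move 5: P1 pit5 -> P1=[1,4,3,6,0,0](2) P2=[6,6,6,1,0,5](2)
Move 6: P2 pit2 -> P1=[2,5,3,6,0,0](2) P2=[6,6,0,2,1,6](3)
Move 7: P2 pit3 -> P1=[2,5,3,6,0,0](2) P2=[6,6,0,0,2,7](3)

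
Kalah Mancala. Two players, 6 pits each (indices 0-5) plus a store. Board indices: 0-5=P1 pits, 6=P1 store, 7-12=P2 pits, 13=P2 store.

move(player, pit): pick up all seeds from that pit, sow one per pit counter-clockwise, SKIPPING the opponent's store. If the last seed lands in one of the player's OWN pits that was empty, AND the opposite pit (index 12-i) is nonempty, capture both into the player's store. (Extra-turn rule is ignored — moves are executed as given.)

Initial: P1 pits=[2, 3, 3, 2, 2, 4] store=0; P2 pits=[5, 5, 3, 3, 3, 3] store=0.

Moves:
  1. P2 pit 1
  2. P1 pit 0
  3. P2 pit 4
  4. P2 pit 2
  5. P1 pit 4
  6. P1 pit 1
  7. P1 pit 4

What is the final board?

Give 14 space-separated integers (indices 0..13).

Move 1: P2 pit1 -> P1=[2,3,3,2,2,4](0) P2=[5,0,4,4,4,4](1)
Move 2: P1 pit0 -> P1=[0,4,4,2,2,4](0) P2=[5,0,4,4,4,4](1)
Move 3: P2 pit4 -> P1=[1,5,4,2,2,4](0) P2=[5,0,4,4,0,5](2)
Move 4: P2 pit2 -> P1=[1,5,4,2,2,4](0) P2=[5,0,0,5,1,6](3)
Move 5: P1 pit4 -> P1=[1,5,4,2,0,5](1) P2=[5,0,0,5,1,6](3)
Move 6: P1 pit1 -> P1=[1,0,5,3,1,6](2) P2=[5,0,0,5,1,6](3)
Move 7: P1 pit4 -> P1=[1,0,5,3,0,7](2) P2=[5,0,0,5,1,6](3)

Answer: 1 0 5 3 0 7 2 5 0 0 5 1 6 3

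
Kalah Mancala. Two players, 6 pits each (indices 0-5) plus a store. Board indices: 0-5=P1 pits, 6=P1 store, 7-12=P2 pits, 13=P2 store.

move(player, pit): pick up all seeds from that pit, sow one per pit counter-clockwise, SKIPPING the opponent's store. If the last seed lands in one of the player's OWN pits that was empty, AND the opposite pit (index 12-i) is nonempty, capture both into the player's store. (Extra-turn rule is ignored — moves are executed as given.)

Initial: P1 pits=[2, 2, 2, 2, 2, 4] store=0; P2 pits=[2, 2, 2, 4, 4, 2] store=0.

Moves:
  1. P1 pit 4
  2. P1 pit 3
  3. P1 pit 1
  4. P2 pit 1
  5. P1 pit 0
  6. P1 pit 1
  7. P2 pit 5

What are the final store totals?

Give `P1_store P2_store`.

Answer: 4 1

Derivation:
Move 1: P1 pit4 -> P1=[2,2,2,2,0,5](1) P2=[2,2,2,4,4,2](0)
Move 2: P1 pit3 -> P1=[2,2,2,0,1,6](1) P2=[2,2,2,4,4,2](0)
Move 3: P1 pit1 -> P1=[2,0,3,0,1,6](4) P2=[2,2,0,4,4,2](0)
Move 4: P2 pit1 -> P1=[2,0,3,0,1,6](4) P2=[2,0,1,5,4,2](0)
Move 5: P1 pit0 -> P1=[0,1,4,0,1,6](4) P2=[2,0,1,5,4,2](0)
Move 6: P1 pit1 -> P1=[0,0,5,0,1,6](4) P2=[2,0,1,5,4,2](0)
Move 7: P2 pit5 -> P1=[1,0,5,0,1,6](4) P2=[2,0,1,5,4,0](1)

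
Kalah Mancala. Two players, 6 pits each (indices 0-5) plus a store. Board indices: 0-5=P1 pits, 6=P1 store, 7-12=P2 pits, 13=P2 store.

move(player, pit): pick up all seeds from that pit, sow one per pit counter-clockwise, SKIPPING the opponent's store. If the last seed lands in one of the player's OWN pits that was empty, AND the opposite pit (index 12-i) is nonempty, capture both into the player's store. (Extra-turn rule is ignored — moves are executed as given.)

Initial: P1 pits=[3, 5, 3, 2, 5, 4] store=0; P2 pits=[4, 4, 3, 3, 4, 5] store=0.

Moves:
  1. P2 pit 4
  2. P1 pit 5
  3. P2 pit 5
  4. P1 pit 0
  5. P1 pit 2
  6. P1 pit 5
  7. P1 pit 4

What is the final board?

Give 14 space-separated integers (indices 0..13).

Move 1: P2 pit4 -> P1=[4,6,3,2,5,4](0) P2=[4,4,3,3,0,6](1)
Move 2: P1 pit5 -> P1=[4,6,3,2,5,0](1) P2=[5,5,4,3,0,6](1)
Move 3: P2 pit5 -> P1=[5,7,4,3,6,0](1) P2=[5,5,4,3,0,0](2)
Move 4: P1 pit0 -> P1=[0,8,5,4,7,0](7) P2=[0,5,4,3,0,0](2)
Move 5: P1 pit2 -> P1=[0,8,0,5,8,1](8) P2=[1,5,4,3,0,0](2)
Move 6: P1 pit5 -> P1=[0,8,0,5,8,0](9) P2=[1,5,4,3,0,0](2)
Move 7: P1 pit4 -> P1=[0,8,0,5,0,1](10) P2=[2,6,5,4,1,1](2)

Answer: 0 8 0 5 0 1 10 2 6 5 4 1 1 2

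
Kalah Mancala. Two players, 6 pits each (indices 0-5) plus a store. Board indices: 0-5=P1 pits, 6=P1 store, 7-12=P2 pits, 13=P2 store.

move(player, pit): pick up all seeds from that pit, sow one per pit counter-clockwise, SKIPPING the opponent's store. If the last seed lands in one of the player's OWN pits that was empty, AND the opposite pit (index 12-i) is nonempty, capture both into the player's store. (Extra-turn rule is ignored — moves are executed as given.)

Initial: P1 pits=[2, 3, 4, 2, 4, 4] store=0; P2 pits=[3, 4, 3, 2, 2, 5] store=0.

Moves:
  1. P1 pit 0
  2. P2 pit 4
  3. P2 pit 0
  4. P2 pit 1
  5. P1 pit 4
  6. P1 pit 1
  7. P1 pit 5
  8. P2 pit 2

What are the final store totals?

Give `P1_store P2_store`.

Answer: 2 3

Derivation:
Move 1: P1 pit0 -> P1=[0,4,5,2,4,4](0) P2=[3,4,3,2,2,5](0)
Move 2: P2 pit4 -> P1=[0,4,5,2,4,4](0) P2=[3,4,3,2,0,6](1)
Move 3: P2 pit0 -> P1=[0,4,5,2,4,4](0) P2=[0,5,4,3,0,6](1)
Move 4: P2 pit1 -> P1=[0,4,5,2,4,4](0) P2=[0,0,5,4,1,7](2)
Move 5: P1 pit4 -> P1=[0,4,5,2,0,5](1) P2=[1,1,5,4,1,7](2)
Move 6: P1 pit1 -> P1=[0,0,6,3,1,6](1) P2=[1,1,5,4,1,7](2)
Move 7: P1 pit5 -> P1=[0,0,6,3,1,0](2) P2=[2,2,6,5,2,7](2)
Move 8: P2 pit2 -> P1=[1,1,6,3,1,0](2) P2=[2,2,0,6,3,8](3)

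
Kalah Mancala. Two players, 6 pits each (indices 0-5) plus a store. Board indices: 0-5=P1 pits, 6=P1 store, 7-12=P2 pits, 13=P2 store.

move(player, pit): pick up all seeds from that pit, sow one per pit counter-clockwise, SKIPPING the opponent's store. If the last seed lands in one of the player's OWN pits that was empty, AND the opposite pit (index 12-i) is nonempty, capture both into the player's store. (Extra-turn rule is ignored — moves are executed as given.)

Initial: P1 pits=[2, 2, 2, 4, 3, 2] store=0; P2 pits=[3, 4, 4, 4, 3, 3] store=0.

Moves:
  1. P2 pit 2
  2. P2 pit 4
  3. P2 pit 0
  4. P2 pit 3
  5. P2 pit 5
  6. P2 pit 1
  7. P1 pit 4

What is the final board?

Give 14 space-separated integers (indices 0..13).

Answer: 5 5 4 5 0 3 1 1 1 2 1 2 1 5

Derivation:
Move 1: P2 pit2 -> P1=[2,2,2,4,3,2](0) P2=[3,4,0,5,4,4](1)
Move 2: P2 pit4 -> P1=[3,3,2,4,3,2](0) P2=[3,4,0,5,0,5](2)
Move 3: P2 pit0 -> P1=[3,3,2,4,3,2](0) P2=[0,5,1,6,0,5](2)
Move 4: P2 pit3 -> P1=[4,4,3,4,3,2](0) P2=[0,5,1,0,1,6](3)
Move 5: P2 pit5 -> P1=[5,5,4,5,4,2](0) P2=[0,5,1,0,1,0](4)
Move 6: P2 pit1 -> P1=[5,5,4,5,4,2](0) P2=[0,0,2,1,2,1](5)
Move 7: P1 pit4 -> P1=[5,5,4,5,0,3](1) P2=[1,1,2,1,2,1](5)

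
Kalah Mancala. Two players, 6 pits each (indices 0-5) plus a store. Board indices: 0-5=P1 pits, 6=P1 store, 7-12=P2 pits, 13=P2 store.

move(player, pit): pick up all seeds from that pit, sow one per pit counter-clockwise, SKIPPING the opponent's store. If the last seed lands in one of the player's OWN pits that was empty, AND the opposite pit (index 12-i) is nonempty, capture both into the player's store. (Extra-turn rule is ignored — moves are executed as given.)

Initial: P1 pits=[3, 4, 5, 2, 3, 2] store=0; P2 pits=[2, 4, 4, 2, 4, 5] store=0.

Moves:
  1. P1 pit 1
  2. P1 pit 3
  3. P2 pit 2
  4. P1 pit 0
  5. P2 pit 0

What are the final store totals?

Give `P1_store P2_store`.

Answer: 1 3

Derivation:
Move 1: P1 pit1 -> P1=[3,0,6,3,4,3](0) P2=[2,4,4,2,4,5](0)
Move 2: P1 pit3 -> P1=[3,0,6,0,5,4](1) P2=[2,4,4,2,4,5](0)
Move 3: P2 pit2 -> P1=[3,0,6,0,5,4](1) P2=[2,4,0,3,5,6](1)
Move 4: P1 pit0 -> P1=[0,1,7,1,5,4](1) P2=[2,4,0,3,5,6](1)
Move 5: P2 pit0 -> P1=[0,1,7,0,5,4](1) P2=[0,5,0,3,5,6](3)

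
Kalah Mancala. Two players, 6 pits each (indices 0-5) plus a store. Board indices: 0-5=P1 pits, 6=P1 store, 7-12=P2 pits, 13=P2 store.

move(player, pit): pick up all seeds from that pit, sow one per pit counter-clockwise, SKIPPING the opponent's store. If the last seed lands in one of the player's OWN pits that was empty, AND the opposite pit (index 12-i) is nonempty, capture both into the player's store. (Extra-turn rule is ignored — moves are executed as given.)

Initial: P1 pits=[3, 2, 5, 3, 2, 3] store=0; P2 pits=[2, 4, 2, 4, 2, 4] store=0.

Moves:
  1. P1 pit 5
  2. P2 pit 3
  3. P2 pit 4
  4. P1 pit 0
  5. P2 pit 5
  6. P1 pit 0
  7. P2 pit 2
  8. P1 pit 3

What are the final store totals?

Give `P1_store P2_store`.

Move 1: P1 pit5 -> P1=[3,2,5,3,2,0](1) P2=[3,5,2,4,2,4](0)
Move 2: P2 pit3 -> P1=[4,2,5,3,2,0](1) P2=[3,5,2,0,3,5](1)
Move 3: P2 pit4 -> P1=[5,2,5,3,2,0](1) P2=[3,5,2,0,0,6](2)
Move 4: P1 pit0 -> P1=[0,3,6,4,3,0](5) P2=[0,5,2,0,0,6](2)
Move 5: P2 pit5 -> P1=[1,4,7,5,4,0](5) P2=[0,5,2,0,0,0](3)
Move 6: P1 pit0 -> P1=[0,5,7,5,4,0](5) P2=[0,5,2,0,0,0](3)
Move 7: P2 pit2 -> P1=[0,0,7,5,4,0](5) P2=[0,5,0,1,0,0](9)
Move 8: P1 pit3 -> P1=[0,0,7,0,5,1](6) P2=[1,6,0,1,0,0](9)

Answer: 6 9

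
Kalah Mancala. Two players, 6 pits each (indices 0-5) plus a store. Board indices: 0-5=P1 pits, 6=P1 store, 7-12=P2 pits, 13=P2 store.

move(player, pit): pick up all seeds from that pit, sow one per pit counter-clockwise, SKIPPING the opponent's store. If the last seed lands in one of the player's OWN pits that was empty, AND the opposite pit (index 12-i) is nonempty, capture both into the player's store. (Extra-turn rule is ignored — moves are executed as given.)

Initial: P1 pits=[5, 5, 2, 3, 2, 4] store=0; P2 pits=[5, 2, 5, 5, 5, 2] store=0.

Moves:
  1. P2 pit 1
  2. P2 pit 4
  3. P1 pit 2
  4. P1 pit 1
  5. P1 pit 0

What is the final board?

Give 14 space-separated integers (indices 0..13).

Answer: 0 1 2 6 5 7 2 6 0 6 6 0 3 1

Derivation:
Move 1: P2 pit1 -> P1=[5,5,2,3,2,4](0) P2=[5,0,6,6,5,2](0)
Move 2: P2 pit4 -> P1=[6,6,3,3,2,4](0) P2=[5,0,6,6,0,3](1)
Move 3: P1 pit2 -> P1=[6,6,0,4,3,5](0) P2=[5,0,6,6,0,3](1)
Move 4: P1 pit1 -> P1=[6,0,1,5,4,6](1) P2=[6,0,6,6,0,3](1)
Move 5: P1 pit0 -> P1=[0,1,2,6,5,7](2) P2=[6,0,6,6,0,3](1)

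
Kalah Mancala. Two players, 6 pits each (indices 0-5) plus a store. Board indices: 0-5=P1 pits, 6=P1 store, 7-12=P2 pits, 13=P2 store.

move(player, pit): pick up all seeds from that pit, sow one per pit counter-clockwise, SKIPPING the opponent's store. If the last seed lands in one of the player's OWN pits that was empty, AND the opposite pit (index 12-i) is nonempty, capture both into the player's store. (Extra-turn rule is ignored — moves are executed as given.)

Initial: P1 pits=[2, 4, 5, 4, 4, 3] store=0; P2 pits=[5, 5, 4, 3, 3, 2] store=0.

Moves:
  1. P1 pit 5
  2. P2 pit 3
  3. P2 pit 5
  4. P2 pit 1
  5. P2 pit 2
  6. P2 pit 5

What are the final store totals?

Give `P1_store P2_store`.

Move 1: P1 pit5 -> P1=[2,4,5,4,4,0](1) P2=[6,6,4,3,3,2](0)
Move 2: P2 pit3 -> P1=[2,4,5,4,4,0](1) P2=[6,6,4,0,4,3](1)
Move 3: P2 pit5 -> P1=[3,5,5,4,4,0](1) P2=[6,6,4,0,4,0](2)
Move 4: P2 pit1 -> P1=[4,5,5,4,4,0](1) P2=[6,0,5,1,5,1](3)
Move 5: P2 pit2 -> P1=[5,5,5,4,4,0](1) P2=[6,0,0,2,6,2](4)
Move 6: P2 pit5 -> P1=[6,5,5,4,4,0](1) P2=[6,0,0,2,6,0](5)

Answer: 1 5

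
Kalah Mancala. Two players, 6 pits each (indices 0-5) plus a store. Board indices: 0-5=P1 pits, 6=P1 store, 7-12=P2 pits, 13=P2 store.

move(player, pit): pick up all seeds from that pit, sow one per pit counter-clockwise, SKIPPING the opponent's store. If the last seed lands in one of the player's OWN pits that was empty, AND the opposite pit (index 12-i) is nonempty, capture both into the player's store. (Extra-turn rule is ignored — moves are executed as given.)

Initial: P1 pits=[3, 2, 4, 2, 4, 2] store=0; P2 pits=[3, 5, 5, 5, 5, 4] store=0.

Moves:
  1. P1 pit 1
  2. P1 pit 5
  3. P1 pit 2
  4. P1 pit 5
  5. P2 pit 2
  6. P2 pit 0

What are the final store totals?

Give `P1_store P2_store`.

Move 1: P1 pit1 -> P1=[3,0,5,3,4,2](0) P2=[3,5,5,5,5,4](0)
Move 2: P1 pit5 -> P1=[3,0,5,3,4,0](1) P2=[4,5,5,5,5,4](0)
Move 3: P1 pit2 -> P1=[3,0,0,4,5,1](2) P2=[5,5,5,5,5,4](0)
Move 4: P1 pit5 -> P1=[3,0,0,4,5,0](3) P2=[5,5,5,5,5,4](0)
Move 5: P2 pit2 -> P1=[4,0,0,4,5,0](3) P2=[5,5,0,6,6,5](1)
Move 6: P2 pit0 -> P1=[4,0,0,4,5,0](3) P2=[0,6,1,7,7,6](1)

Answer: 3 1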